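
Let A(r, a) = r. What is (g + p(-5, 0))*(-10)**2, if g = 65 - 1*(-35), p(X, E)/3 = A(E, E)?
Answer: 10000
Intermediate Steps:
p(X, E) = 3*E
g = 100 (g = 65 + 35 = 100)
(g + p(-5, 0))*(-10)**2 = (100 + 3*0)*(-10)**2 = (100 + 0)*100 = 100*100 = 10000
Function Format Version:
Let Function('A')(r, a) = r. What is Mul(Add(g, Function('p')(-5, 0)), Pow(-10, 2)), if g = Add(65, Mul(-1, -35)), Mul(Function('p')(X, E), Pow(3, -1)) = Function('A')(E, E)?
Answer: 10000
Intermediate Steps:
Function('p')(X, E) = Mul(3, E)
g = 100 (g = Add(65, 35) = 100)
Mul(Add(g, Function('p')(-5, 0)), Pow(-10, 2)) = Mul(Add(100, Mul(3, 0)), Pow(-10, 2)) = Mul(Add(100, 0), 100) = Mul(100, 100) = 10000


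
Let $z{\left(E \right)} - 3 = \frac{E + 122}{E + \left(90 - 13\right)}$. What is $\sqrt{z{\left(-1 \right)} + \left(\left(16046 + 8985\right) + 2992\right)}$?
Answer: $\frac{\sqrt{40471843}}{38} \approx 167.41$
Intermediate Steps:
$z{\left(E \right)} = 3 + \frac{122 + E}{77 + E}$ ($z{\left(E \right)} = 3 + \frac{E + 122}{E + \left(90 - 13\right)} = 3 + \frac{122 + E}{E + 77} = 3 + \frac{122 + E}{77 + E}$)
$\sqrt{z{\left(-1 \right)} + \left(\left(16046 + 8985\right) + 2992\right)} = \sqrt{\frac{353 + 4 \left(-1\right)}{77 - 1} + \left(\left(16046 + 8985\right) + 2992\right)} = \sqrt{\frac{353 - 4}{76} + \left(25031 + 2992\right)} = \sqrt{\frac{1}{76} \cdot 349 + 28023} = \sqrt{\frac{349}{76} + 28023} = \sqrt{\frac{2130097}{76}} = \frac{\sqrt{40471843}}{38}$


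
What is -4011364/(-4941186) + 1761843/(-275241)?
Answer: -1266917021179/226669495971 ≈ -5.5893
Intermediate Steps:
-4011364/(-4941186) + 1761843/(-275241) = -4011364*(-1/4941186) + 1761843*(-1/275241) = 2005682/2470593 - 587281/91747 = -1266917021179/226669495971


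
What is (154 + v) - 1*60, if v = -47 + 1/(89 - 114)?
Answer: 1174/25 ≈ 46.960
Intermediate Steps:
v = -1176/25 (v = -47 + 1/(-25) = -47 - 1/25 = -1176/25 ≈ -47.040)
(154 + v) - 1*60 = (154 - 1176/25) - 1*60 = 2674/25 - 60 = 1174/25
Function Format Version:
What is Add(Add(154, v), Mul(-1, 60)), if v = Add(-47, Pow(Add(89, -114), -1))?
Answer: Rational(1174, 25) ≈ 46.960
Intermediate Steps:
v = Rational(-1176, 25) (v = Add(-47, Pow(-25, -1)) = Add(-47, Rational(-1, 25)) = Rational(-1176, 25) ≈ -47.040)
Add(Add(154, v), Mul(-1, 60)) = Add(Add(154, Rational(-1176, 25)), Mul(-1, 60)) = Add(Rational(2674, 25), -60) = Rational(1174, 25)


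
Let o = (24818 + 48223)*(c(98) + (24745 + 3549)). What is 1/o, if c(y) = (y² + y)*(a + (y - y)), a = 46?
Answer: 1/34664236026 ≈ 2.8848e-11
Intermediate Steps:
c(y) = 46*y + 46*y² (c(y) = (y² + y)*(46 + (y - y)) = (y + y²)*(46 + 0) = (y + y²)*46 = 46*y + 46*y²)
o = 34664236026 (o = (24818 + 48223)*(46*98*(1 + 98) + (24745 + 3549)) = 73041*(46*98*99 + 28294) = 73041*(446292 + 28294) = 73041*474586 = 34664236026)
1/o = 1/34664236026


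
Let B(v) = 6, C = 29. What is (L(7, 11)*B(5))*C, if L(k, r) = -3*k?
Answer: -3654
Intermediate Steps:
(L(7, 11)*B(5))*C = (-3*7*6)*29 = -21*6*29 = -126*29 = -3654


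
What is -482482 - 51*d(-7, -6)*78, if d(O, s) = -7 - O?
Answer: -482482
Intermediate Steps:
-482482 - 51*d(-7, -6)*78 = -482482 - 51*(-7 - 1*(-7))*78 = -482482 - 51*(-7 + 7)*78 = -482482 - 51*0*78 = -482482 + 0*78 = -482482 + 0 = -482482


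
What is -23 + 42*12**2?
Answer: 6025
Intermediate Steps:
-23 + 42*12**2 = -23 + 42*144 = -23 + 6048 = 6025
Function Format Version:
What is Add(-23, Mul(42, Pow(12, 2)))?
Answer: 6025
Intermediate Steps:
Add(-23, Mul(42, Pow(12, 2))) = Add(-23, Mul(42, 144)) = Add(-23, 6048) = 6025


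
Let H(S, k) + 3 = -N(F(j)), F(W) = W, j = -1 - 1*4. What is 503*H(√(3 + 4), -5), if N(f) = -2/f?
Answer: -8551/5 ≈ -1710.2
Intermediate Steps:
j = -5 (j = -1 - 4 = -5)
H(S, k) = -17/5 (H(S, k) = -3 - (-2)/(-5) = -3 - (-2)*(-1)/5 = -3 - 1*⅖ = -3 - ⅖ = -17/5)
503*H(√(3 + 4), -5) = 503*(-17/5) = -8551/5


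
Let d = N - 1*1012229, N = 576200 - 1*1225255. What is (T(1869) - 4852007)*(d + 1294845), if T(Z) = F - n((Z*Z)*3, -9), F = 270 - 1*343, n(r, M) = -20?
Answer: 1777984014340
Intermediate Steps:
F = -73 (F = 270 - 343 = -73)
N = -649055 (N = 576200 - 1225255 = -649055)
T(Z) = -53 (T(Z) = -73 - 1*(-20) = -73 + 20 = -53)
d = -1661284 (d = -649055 - 1*1012229 = -649055 - 1012229 = -1661284)
(T(1869) - 4852007)*(d + 1294845) = (-53 - 4852007)*(-1661284 + 1294845) = -4852060*(-366439) = 1777984014340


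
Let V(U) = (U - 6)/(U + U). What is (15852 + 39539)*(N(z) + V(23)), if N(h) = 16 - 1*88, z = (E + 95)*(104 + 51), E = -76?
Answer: -182513345/46 ≈ -3.9677e+6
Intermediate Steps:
z = 2945 (z = (-76 + 95)*(104 + 51) = 19*155 = 2945)
V(U) = (-6 + U)/(2*U) (V(U) = (-6 + U)/((2*U)) = (-6 + U)*(1/(2*U)) = (-6 + U)/(2*U))
N(h) = -72 (N(h) = 16 - 88 = -72)
(15852 + 39539)*(N(z) + V(23)) = (15852 + 39539)*(-72 + (½)*(-6 + 23)/23) = 55391*(-72 + (½)*(1/23)*17) = 55391*(-72 + 17/46) = 55391*(-3295/46) = -182513345/46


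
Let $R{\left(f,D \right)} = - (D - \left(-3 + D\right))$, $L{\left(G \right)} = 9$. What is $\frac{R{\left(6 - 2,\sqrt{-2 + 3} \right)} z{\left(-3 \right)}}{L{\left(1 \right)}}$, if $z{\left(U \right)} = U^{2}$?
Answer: $-3$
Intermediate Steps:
$R{\left(f,D \right)} = -3$ ($R{\left(f,D \right)} = \left(-1\right) 3 = -3$)
$\frac{R{\left(6 - 2,\sqrt{-2 + 3} \right)} z{\left(-3 \right)}}{L{\left(1 \right)}} = \frac{\left(-3\right) \left(-3\right)^{2}}{9} = \left(-3\right) 9 \cdot \frac{1}{9} = \left(-27\right) \frac{1}{9} = -3$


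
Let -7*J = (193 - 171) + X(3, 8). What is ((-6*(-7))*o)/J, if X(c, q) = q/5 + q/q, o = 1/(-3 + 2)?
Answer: 490/41 ≈ 11.951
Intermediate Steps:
o = -1 (o = 1/(-1) = -1)
X(c, q) = 1 + q/5 (X(c, q) = q*(⅕) + 1 = q/5 + 1 = 1 + q/5)
J = -123/35 (J = -((193 - 171) + (1 + (⅕)*8))/7 = -(22 + (1 + 8/5))/7 = -(22 + 13/5)/7 = -⅐*123/5 = -123/35 ≈ -3.5143)
((-6*(-7))*o)/J = (-6*(-7)*(-1))/(-123/35) = (42*(-1))*(-35/123) = -42*(-35/123) = 490/41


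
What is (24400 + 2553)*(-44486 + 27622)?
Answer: -454535392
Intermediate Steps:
(24400 + 2553)*(-44486 + 27622) = 26953*(-16864) = -454535392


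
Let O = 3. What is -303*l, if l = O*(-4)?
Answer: 3636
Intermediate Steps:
l = -12 (l = 3*(-4) = -12)
-303*l = -303*(-12) = 3636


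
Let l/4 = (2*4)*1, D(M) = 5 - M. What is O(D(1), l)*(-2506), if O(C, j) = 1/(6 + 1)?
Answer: -358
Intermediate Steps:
l = 32 (l = 4*((2*4)*1) = 4*(8*1) = 4*8 = 32)
O(C, j) = 1/7
O(D(1), l)*(-2506) = (1/7)*(-2506) = -358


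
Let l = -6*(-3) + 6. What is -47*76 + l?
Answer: -3548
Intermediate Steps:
l = 24 (l = 18 + 6 = 24)
-47*76 + l = -47*76 + 24 = -3572 + 24 = -3548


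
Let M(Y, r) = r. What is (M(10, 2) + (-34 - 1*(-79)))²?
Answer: 2209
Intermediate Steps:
(M(10, 2) + (-34 - 1*(-79)))² = (2 + (-34 - 1*(-79)))² = (2 + (-34 + 79))² = (2 + 45)² = 47² = 2209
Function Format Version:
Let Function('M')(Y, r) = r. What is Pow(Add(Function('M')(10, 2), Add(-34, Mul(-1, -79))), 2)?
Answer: 2209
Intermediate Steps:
Pow(Add(Function('M')(10, 2), Add(-34, Mul(-1, -79))), 2) = Pow(Add(2, Add(-34, Mul(-1, -79))), 2) = Pow(Add(2, Add(-34, 79)), 2) = Pow(Add(2, 45), 2) = Pow(47, 2) = 2209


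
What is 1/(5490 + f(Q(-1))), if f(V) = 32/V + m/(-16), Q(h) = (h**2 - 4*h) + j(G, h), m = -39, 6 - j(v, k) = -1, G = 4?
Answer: 48/263765 ≈ 0.00018198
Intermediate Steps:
j(v, k) = 7 (j(v, k) = 6 - 1*(-1) = 6 + 1 = 7)
Q(h) = 7 + h**2 - 4*h (Q(h) = (h**2 - 4*h) + 7 = 7 + h**2 - 4*h)
f(V) = 39/16 + 32/V (f(V) = 32/V - 39/(-16) = 32/V - 39*(-1/16) = 32/V + 39/16 = 39/16 + 32/V)
1/(5490 + f(Q(-1))) = 1/(5490 + (39/16 + 32/(7 + (-1)**2 - 4*(-1)))) = 1/(5490 + (39/16 + 32/(7 + 1 + 4))) = 1/(5490 + (39/16 + 32/12)) = 1/(5490 + (39/16 + 32*(1/12))) = 1/(5490 + (39/16 + 8/3)) = 1/(5490 + 245/48) = 1/(263765/48) = 48/263765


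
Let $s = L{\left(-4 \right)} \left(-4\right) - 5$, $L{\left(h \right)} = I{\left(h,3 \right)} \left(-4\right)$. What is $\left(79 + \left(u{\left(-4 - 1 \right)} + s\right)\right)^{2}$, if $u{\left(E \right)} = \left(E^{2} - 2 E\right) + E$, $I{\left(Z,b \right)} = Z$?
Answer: $1600$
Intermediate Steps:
$u{\left(E \right)} = E^{2} - E$
$L{\left(h \right)} = - 4 h$ ($L{\left(h \right)} = h \left(-4\right) = - 4 h$)
$s = -69$ ($s = \left(-4\right) \left(-4\right) \left(-4\right) - 5 = 16 \left(-4\right) - 5 = -64 - 5 = -69$)
$\left(79 + \left(u{\left(-4 - 1 \right)} + s\right)\right)^{2} = \left(79 - \left(69 - \left(-4 - 1\right) \left(-1 - 5\right)\right)\right)^{2} = \left(79 - \left(69 + 5 \left(-1 - 5\right)\right)\right)^{2} = \left(79 - 39\right)^{2} = 40^{2} = 1600$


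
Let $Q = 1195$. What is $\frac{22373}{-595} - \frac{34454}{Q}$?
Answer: $- \frac{9447173}{142205} \approx -66.433$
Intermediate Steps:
$\frac{22373}{-595} - \frac{34454}{Q} = \frac{22373}{-595} - \frac{34454}{1195} = 22373 \left(- \frac{1}{595}\right) - \frac{34454}{1195} = - \frac{22373}{595} - \frac{34454}{1195} = - \frac{9447173}{142205}$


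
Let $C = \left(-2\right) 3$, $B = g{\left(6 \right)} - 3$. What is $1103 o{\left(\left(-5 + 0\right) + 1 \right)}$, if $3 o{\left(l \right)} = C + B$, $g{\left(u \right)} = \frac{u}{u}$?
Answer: $- \frac{8824}{3} \approx -2941.3$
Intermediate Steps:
$g{\left(u \right)} = 1$
$B = -2$ ($B = 1 - 3 = -2$)
$C = -6$
$o{\left(l \right)} = - \frac{8}{3}$ ($o{\left(l \right)} = \frac{-6 - 2}{3} = \frac{1}{3} \left(-8\right) = - \frac{8}{3}$)
$1103 o{\left(\left(-5 + 0\right) + 1 \right)} = 1103 \left(- \frac{8}{3}\right) = - \frac{8824}{3}$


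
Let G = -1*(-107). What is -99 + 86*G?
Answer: 9103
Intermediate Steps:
G = 107
-99 + 86*G = -99 + 86*107 = -99 + 9202 = 9103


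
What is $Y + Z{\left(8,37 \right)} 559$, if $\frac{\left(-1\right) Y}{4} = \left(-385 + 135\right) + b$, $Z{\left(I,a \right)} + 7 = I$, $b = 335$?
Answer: $219$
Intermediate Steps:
$Z{\left(I,a \right)} = -7 + I$
$Y = -340$ ($Y = - 4 \left(\left(-385 + 135\right) + 335\right) = - 4 \left(-250 + 335\right) = \left(-4\right) 85 = -340$)
$Y + Z{\left(8,37 \right)} 559 = -340 + \left(-7 + 8\right) 559 = -340 + 1 \cdot 559 = -340 + 559 = 219$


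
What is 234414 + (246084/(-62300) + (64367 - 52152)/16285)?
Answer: 11891138324678/50727775 ≈ 2.3441e+5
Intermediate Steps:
234414 + (246084/(-62300) + (64367 - 52152)/16285) = 234414 + (246084*(-1/62300) + 12215*(1/16285)) = 234414 + (-61521/15575 + 2443/3257) = 234414 - 162324172/50727775 = 11891138324678/50727775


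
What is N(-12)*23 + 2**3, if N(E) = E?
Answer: -268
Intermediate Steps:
N(-12)*23 + 2**3 = -12*23 + 2**3 = -276 + 8 = -268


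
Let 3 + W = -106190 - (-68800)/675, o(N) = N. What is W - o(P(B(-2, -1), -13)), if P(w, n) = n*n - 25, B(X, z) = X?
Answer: -2868347/27 ≈ -1.0624e+5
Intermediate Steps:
P(w, n) = -25 + n² (P(w, n) = n² - 25 = -25 + n²)
W = -2864459/27 (W = -3 + (-106190 - (-68800)/675) = -3 + (-106190 - 160*(-86/135)) = -3 + (-106190 + 2752/27) = -3 - 2864378/27 = -2864459/27 ≈ -1.0609e+5)
W - o(P(B(-2, -1), -13)) = -2864459/27 - (-25 + (-13)²) = -2864459/27 - (-25 + 169) = -2864459/27 - 1*144 = -2864459/27 - 144 = -2868347/27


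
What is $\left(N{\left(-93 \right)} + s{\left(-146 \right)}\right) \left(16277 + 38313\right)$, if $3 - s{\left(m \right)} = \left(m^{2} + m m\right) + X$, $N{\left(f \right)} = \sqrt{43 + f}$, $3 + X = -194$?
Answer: $-2316362880 + 272950 i \sqrt{2} \approx -2.3164 \cdot 10^{9} + 3.8601 \cdot 10^{5} i$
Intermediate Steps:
$X = -197$ ($X = -3 - 194 = -197$)
$s{\left(m \right)} = 200 - 2 m^{2}$ ($s{\left(m \right)} = 3 - \left(\left(m^{2} + m m\right) - 197\right) = 3 - \left(\left(m^{2} + m^{2}\right) - 197\right) = 3 - \left(2 m^{2} - 197\right) = 3 - \left(-197 + 2 m^{2}\right) = 200 - 2 m^{2}$)
$\left(N{\left(-93 \right)} + s{\left(-146 \right)}\right) \left(16277 + 38313\right) = \left(\sqrt{43 - 93} + \left(200 - 2 \left(-146\right)^{2}\right)\right) \left(16277 + 38313\right) = \left(\sqrt{-50} + \left(200 - 42632\right)\right) 54590 = \left(5 i \sqrt{2} + \left(200 - 42632\right)\right) 54590 = \left(5 i \sqrt{2} - 42432\right) 54590 = \left(-42432 + 5 i \sqrt{2}\right) 54590 = -2316362880 + 272950 i \sqrt{2}$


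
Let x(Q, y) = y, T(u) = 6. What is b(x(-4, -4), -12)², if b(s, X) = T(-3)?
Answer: 36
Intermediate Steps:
b(s, X) = 6
b(x(-4, -4), -12)² = 6² = 36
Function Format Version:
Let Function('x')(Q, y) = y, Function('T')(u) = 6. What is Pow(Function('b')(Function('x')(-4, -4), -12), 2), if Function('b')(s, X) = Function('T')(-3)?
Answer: 36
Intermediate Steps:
Function('b')(s, X) = 6
Pow(Function('b')(Function('x')(-4, -4), -12), 2) = Pow(6, 2) = 36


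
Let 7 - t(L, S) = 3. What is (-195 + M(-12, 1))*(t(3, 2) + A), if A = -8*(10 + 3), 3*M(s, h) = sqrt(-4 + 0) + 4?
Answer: 58100/3 - 200*I/3 ≈ 19367.0 - 66.667*I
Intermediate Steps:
t(L, S) = 4 (t(L, S) = 7 - 1*3 = 7 - 3 = 4)
M(s, h) = 4/3 + 2*I/3 (M(s, h) = (sqrt(-4 + 0) + 4)/3 = (sqrt(-4) + 4)/3 = (2*I + 4)/3 = (4 + 2*I)/3 = 4/3 + 2*I/3)
A = -104 (A = -8*13 = -104)
(-195 + M(-12, 1))*(t(3, 2) + A) = (-195 + (4/3 + 2*I/3))*(4 - 104) = (-581/3 + 2*I/3)*(-100) = 58100/3 - 200*I/3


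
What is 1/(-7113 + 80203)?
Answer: 1/73090 ≈ 1.3682e-5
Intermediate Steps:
1/(-7113 + 80203) = 1/73090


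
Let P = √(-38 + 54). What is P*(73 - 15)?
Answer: 232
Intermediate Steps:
P = 4 (P = √16 = 4)
P*(73 - 15) = 4*(73 - 15) = 4*58 = 232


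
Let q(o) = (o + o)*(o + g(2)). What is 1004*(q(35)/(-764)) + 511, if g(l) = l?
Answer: -552489/191 ≈ -2892.6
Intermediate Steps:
q(o) = 2*o*(2 + o) (q(o) = (o + o)*(o + 2) = (2*o)*(2 + o) = 2*o*(2 + o))
1004*(q(35)/(-764)) + 511 = 1004*((2*35*(2 + 35))/(-764)) + 511 = 1004*((2*35*37)*(-1/764)) + 511 = 1004*(2590*(-1/764)) + 511 = 1004*(-1295/382) + 511 = -650090/191 + 511 = -552489/191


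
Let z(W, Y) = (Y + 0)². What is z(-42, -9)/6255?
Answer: 9/695 ≈ 0.012950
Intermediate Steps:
z(W, Y) = Y²
z(-42, -9)/6255 = (-9)²/6255 = 81*(1/6255) = 9/695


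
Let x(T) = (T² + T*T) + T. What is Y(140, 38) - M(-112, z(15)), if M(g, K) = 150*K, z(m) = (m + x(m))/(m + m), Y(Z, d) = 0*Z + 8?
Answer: -2392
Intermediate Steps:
Y(Z, d) = 8 (Y(Z, d) = 0 + 8 = 8)
x(T) = T + 2*T² (x(T) = (T² + T²) + T = 2*T² + T = T + 2*T²)
z(m) = (m + m*(1 + 2*m))/(2*m) (z(m) = (m + m*(1 + 2*m))/(m + m) = (m + m*(1 + 2*m))/((2*m)) = (m + m*(1 + 2*m))*(1/(2*m)) = (m + m*(1 + 2*m))/(2*m))
Y(140, 38) - M(-112, z(15)) = 8 - 150*(1 + 15) = 8 - 150*16 = 8 - 1*2400 = 8 - 2400 = -2392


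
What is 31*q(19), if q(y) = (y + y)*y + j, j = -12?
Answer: 22010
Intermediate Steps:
q(y) = -12 + 2*y² (q(y) = (y + y)*y - 12 = (2*y)*y - 12 = 2*y² - 12 = -12 + 2*y²)
31*q(19) = 31*(-12 + 2*19²) = 31*(-12 + 2*361) = 31*(-12 + 722) = 31*710 = 22010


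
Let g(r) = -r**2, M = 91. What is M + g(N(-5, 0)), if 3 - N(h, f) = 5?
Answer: 87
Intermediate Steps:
N(h, f) = -2 (N(h, f) = 3 - 1*5 = 3 - 5 = -2)
M + g(N(-5, 0)) = 91 - 1*(-2)**2 = 91 - 1*4 = 91 - 4 = 87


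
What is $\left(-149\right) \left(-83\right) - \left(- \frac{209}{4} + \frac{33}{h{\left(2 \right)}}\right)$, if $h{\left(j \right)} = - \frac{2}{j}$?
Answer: $\frac{49809}{4} \approx 12452.0$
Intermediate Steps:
$\left(-149\right) \left(-83\right) - \left(- \frac{209}{4} + \frac{33}{h{\left(2 \right)}}\right) = \left(-149\right) \left(-83\right) - \left(- \frac{209}{4} + 33 \left(-1\right) 1^{-1}\right) = 12367 + \left(\left(- \frac{33}{\left(-2\right) \frac{1}{2}} - - \frac{1}{4}\right) + 52\right) = 12367 + \left(\left(- \frac{33}{-1} + \frac{1}{4}\right) + 52\right) = 12367 + \left(\left(\left(-33\right) \left(-1\right) + \frac{1}{4}\right) + 52\right) = 12367 + \left(\left(33 + \frac{1}{4}\right) + 52\right) = 12367 + \left(\frac{133}{4} + 52\right) = 12367 + \frac{341}{4} = \frac{49809}{4}$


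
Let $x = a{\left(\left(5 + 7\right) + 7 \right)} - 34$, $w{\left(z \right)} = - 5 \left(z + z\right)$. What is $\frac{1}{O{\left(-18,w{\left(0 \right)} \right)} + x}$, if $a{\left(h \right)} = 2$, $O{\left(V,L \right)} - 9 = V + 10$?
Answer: $- \frac{1}{31} \approx -0.032258$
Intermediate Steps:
$w{\left(z \right)} = - 10 z$ ($w{\left(z \right)} = - 5 \cdot 2 z = - 10 z$)
$O{\left(V,L \right)} = 19 + V$ ($O{\left(V,L \right)} = 9 + \left(V + 10\right) = 9 + \left(10 + V\right) = 19 + V$)
$x = -32$ ($x = 2 - 34 = -32$)
$\frac{1}{O{\left(-18,w{\left(0 \right)} \right)} + x} = \frac{1}{\left(19 - 18\right) - 32} = \frac{1}{1 - 32} = \frac{1}{-31} = - \frac{1}{31}$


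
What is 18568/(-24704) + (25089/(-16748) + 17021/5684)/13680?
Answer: -23610494095873/31417414428960 ≈ -0.75151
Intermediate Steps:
18568/(-24704) + (25089/(-16748) + 17021/5684)/13680 = 18568*(-1/24704) + (25089*(-1/16748) + 17021*(1/5684))*(1/13680) = -2321/3088 + (-25089/16748 + 17021/5684)*(1/13680) = -2321/3088 + (17807729/11899454)*(1/13680) = -2321/3088 + 17807729/162784530720 = -23610494095873/31417414428960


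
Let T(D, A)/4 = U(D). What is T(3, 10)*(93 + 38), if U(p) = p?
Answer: 1572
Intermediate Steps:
T(D, A) = 4*D
T(3, 10)*(93 + 38) = (4*3)*(93 + 38) = 12*131 = 1572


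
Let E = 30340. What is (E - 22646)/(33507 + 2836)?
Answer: 7694/36343 ≈ 0.21171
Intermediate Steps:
(E - 22646)/(33507 + 2836) = (30340 - 22646)/(33507 + 2836) = 7694/36343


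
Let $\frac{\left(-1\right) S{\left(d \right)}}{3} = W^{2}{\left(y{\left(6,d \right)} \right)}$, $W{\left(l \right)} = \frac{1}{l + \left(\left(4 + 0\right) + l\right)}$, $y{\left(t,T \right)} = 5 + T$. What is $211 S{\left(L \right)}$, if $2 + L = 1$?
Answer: $- \frac{211}{48} \approx -4.3958$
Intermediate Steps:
$L = -1$ ($L = -2 + 1 = -1$)
$W{\left(l \right)} = \frac{1}{4 + 2 l}$ ($W{\left(l \right)} = \frac{1}{l + \left(4 + l\right)} = \frac{1}{4 + 2 l}$)
$S{\left(d \right)} = - \frac{3}{4 \left(7 + d\right)^{2}}$ ($S{\left(d \right)} = - 3 \left(\frac{1}{2 \left(2 + \left(5 + d\right)\right)}\right)^{2} = - 3 \left(\frac{1}{2 \left(7 + d\right)}\right)^{2} = - 3 \frac{1}{4 \left(7 + d\right)^{2}} = - \frac{3}{4 \left(7 + d\right)^{2}}$)
$211 S{\left(L \right)} = 211 \left(- \frac{3}{4 \left(7 - 1\right)^{2}}\right) = 211 \left(- \frac{3}{4 \cdot 36}\right) = 211 \left(\left(- \frac{3}{4}\right) \frac{1}{36}\right) = 211 \left(- \frac{1}{48}\right) = - \frac{211}{48}$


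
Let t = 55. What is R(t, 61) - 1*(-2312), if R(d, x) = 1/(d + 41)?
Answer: 221953/96 ≈ 2312.0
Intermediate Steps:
R(d, x) = 1/(41 + d)
R(t, 61) - 1*(-2312) = 1/(41 + 55) - 1*(-2312) = 1/96 + 2312 = 221953/96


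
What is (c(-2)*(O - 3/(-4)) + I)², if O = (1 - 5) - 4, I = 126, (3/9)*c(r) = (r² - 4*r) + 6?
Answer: 281961/4 ≈ 70490.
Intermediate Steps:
c(r) = 18 - 12*r + 3*r² (c(r) = 3*((r² - 4*r) + 6) = 3*(6 + r² - 4*r) = 18 - 12*r + 3*r²)
O = -8 (O = -4 - 4 = -8)
(c(-2)*(O - 3/(-4)) + I)² = ((18 - 12*(-2) + 3*(-2)²)*(-8 - 3/(-4)) + 126)² = ((18 + 24 + 3*4)*(-8 - 3*(-¼)) + 126)² = ((18 + 24 + 12)*(-8 + ¾) + 126)² = (54*(-29/4) + 126)² = (-783/2 + 126)² = (-531/2)² = 281961/4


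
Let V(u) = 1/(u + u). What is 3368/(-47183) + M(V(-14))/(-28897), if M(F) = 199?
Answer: -106714513/1363447151 ≈ -0.078268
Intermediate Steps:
V(u) = 1/(2*u)
3368/(-47183) + M(V(-14))/(-28897) = 3368/(-47183) + 199/(-28897) = 3368*(-1/47183) + 199*(-1/28897) = -3368/47183 - 199/28897 = -106714513/1363447151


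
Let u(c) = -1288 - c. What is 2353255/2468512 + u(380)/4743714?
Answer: 1859841868509/1951652488928 ≈ 0.95296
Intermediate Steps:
2353255/2468512 + u(380)/4743714 = 2353255/2468512 + (-1288 - 1*380)/4743714 = 2353255*(1/2468512) + (-1288 - 380)*(1/4743714) = 2353255/2468512 - 1668*1/4743714 = 2353255/2468512 - 278/790619 = 1859841868509/1951652488928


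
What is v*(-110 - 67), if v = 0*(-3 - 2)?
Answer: 0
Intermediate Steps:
v = 0 (v = 0*(-5) = 0)
v*(-110 - 67) = 0*(-110 - 67) = 0*(-177) = 0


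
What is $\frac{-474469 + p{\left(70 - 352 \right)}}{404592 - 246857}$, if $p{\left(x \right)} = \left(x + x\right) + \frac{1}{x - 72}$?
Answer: $- \frac{168161683}{55838190} \approx -3.0116$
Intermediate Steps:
$p{\left(x \right)} = \frac{1}{-72 + x} + 2 x$ ($p{\left(x \right)} = 2 x + \frac{1}{-72 + x} = \frac{1}{-72 + x} + 2 x$)
$\frac{-474469 + p{\left(70 - 352 \right)}}{404592 - 246857} = \frac{-474469 + \frac{1 - 144 \left(70 - 352\right) + 2 \left(70 - 352\right)^{2}}{-72 + \left(70 - 352\right)}}{404592 - 246857} = \frac{-474469 + \frac{1 - 144 \left(70 - 352\right) + 2 \left(70 - 352\right)^{2}}{-72 + \left(70 - 352\right)}}{157735} = \left(-474469 + \frac{1 - -40608 + 2 \left(-282\right)^{2}}{-72 - 282}\right) \frac{1}{157735} = \left(-474469 + \frac{1 + 40608 + 2 \cdot 79524}{-354}\right) \frac{1}{157735} = \left(-474469 - \frac{1 + 40608 + 159048}{354}\right) \frac{1}{157735} = \left(-474469 - \frac{199657}{354}\right) \frac{1}{157735} = \left(- \frac{168161683}{354}\right) \frac{1}{157735} = - \frac{168161683}{55838190}$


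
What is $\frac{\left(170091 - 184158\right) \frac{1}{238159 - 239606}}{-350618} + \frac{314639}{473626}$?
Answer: $\frac{39905905930063}{60072856463999} \approx 0.66429$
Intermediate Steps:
$\frac{\left(170091 - 184158\right) \frac{1}{238159 - 239606}}{-350618} + \frac{314639}{473626} = - \frac{14067}{-1447} \left(- \frac{1}{350618}\right) + 314639 \cdot \frac{1}{473626} = \left(-14067\right) \left(- \frac{1}{1447}\right) \left(- \frac{1}{350618}\right) + \frac{314639}{473626} = \frac{14067}{1447} \left(- \frac{1}{350618}\right) + \frac{314639}{473626} = - \frac{14067}{507344246} + \frac{314639}{473626} = \frac{39905905930063}{60072856463999}$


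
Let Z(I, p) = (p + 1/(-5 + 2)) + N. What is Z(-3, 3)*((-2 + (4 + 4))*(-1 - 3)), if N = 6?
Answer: -208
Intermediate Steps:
Z(I, p) = 17/3 + p (Z(I, p) = (p + 1/(-5 + 2)) + 6 = (p + 1/(-3)) + 6 = (p - ⅓) + 6 = (-⅓ + p) + 6 = 17/3 + p)
Z(-3, 3)*((-2 + (4 + 4))*(-1 - 3)) = (17/3 + 3)*((-2 + (4 + 4))*(-1 - 3)) = 26*((-2 + 8)*(-4))/3 = 26*(6*(-4))/3 = (26/3)*(-24) = -208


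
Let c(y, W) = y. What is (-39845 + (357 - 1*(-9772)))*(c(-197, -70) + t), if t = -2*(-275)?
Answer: -10489748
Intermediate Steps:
t = 550
(-39845 + (357 - 1*(-9772)))*(c(-197, -70) + t) = (-39845 + (357 - 1*(-9772)))*(-197 + 550) = (-39845 + (357 + 9772))*353 = (-39845 + 10129)*353 = -29716*353 = -10489748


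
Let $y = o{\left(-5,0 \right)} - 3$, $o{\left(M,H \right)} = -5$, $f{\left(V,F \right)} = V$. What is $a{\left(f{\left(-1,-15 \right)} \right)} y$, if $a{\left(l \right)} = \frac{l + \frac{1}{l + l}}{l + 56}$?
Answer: $\frac{12}{55} \approx 0.21818$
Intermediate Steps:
$a{\left(l \right)} = \frac{l + \frac{1}{2 l}}{56 + l}$
$y = -8$ ($y = -5 - 3 = -8$)
$a{\left(f{\left(-1,-15 \right)} \right)} y = \frac{\frac{1}{2} + \left(-1\right)^{2}}{\left(-1\right) \left(56 - 1\right)} \left(-8\right) = - \frac{\frac{1}{2} + 1}{55} \left(-8\right) = \left(-1\right) \frac{1}{55} \cdot \frac{3}{2} \left(-8\right) = \left(- \frac{3}{110}\right) \left(-8\right) = \frac{12}{55}$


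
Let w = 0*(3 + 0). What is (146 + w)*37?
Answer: 5402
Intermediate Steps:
w = 0 (w = 0*3 = 0)
(146 + w)*37 = (146 + 0)*37 = 146*37 = 5402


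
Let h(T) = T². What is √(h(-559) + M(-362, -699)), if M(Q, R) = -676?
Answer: 39*√205 ≈ 558.39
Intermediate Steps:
√(h(-559) + M(-362, -699)) = √((-559)² - 676) = √(312481 - 676) = √311805 = 39*√205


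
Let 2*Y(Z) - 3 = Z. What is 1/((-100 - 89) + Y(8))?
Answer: -2/367 ≈ -0.0054496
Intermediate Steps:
Y(Z) = 3/2 + Z/2
1/((-100 - 89) + Y(8)) = 1/((-100 - 89) + (3/2 + (½)*8)) = 1/(-189 + (3/2 + 4)) = 1/(-189 + 11/2) = 1/(-367/2) = -2/367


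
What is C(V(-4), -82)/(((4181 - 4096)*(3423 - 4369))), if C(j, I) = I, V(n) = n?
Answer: 41/40205 ≈ 0.0010198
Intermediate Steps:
C(V(-4), -82)/(((4181 - 4096)*(3423 - 4369))) = -82*1/((3423 - 4369)*(4181 - 4096)) = -82/(85*(-946)) = -82/(-80410) = -82*(-1/80410) = 41/40205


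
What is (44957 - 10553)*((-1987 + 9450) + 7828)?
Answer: 526071564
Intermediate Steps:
(44957 - 10553)*((-1987 + 9450) + 7828) = 34404*(7463 + 7828) = 34404*15291 = 526071564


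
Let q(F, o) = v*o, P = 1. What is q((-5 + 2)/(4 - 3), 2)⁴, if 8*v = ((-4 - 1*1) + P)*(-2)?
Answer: 16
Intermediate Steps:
v = 1 (v = (((-4 - 1*1) + 1)*(-2))/8 = (((-4 - 1) + 1)*(-2))/8 = ((-5 + 1)*(-2))/8 = (-4*(-2))/8 = (⅛)*8 = 1)
q(F, o) = o (q(F, o) = 1*o = o)
q((-5 + 2)/(4 - 3), 2)⁴ = 2⁴ = 16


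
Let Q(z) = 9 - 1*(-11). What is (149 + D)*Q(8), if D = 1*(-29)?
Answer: 2400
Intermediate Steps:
D = -29
Q(z) = 20 (Q(z) = 9 + 11 = 20)
(149 + D)*Q(8) = (149 - 29)*20 = 120*20 = 2400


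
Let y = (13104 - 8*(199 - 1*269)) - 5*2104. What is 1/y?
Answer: 1/3144 ≈ 0.00031807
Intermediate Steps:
y = 3144 (y = (13104 - 8*(199 - 269)) - 1*10520 = (13104 - 8*(-70)) - 10520 = (13104 + 560) - 10520 = 13664 - 10520 = 3144)
1/y = 1/3144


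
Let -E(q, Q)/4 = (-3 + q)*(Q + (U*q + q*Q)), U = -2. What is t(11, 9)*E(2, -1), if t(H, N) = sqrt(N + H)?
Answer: -56*sqrt(5) ≈ -125.22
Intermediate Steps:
t(H, N) = sqrt(H + N)
E(q, Q) = -4*(-3 + q)*(Q - 2*q + Q*q) (E(q, Q) = -4*(-3 + q)*(Q + (-2*q + q*Q)) = -4*(-3 + q)*(Q + (-2*q + Q*q)) = -4*(-3 + q)*(Q - 2*q + Q*q))
t(11, 9)*E(2, -1) = sqrt(11 + 9)*(-24*2 + 8*2**2 + 12*(-1) - 4*(-1)*2**2 + 8*(-1)*2) = sqrt(20)*(-48 + 8*4 - 12 - 4*(-1)*4 - 16) = (2*sqrt(5))*(-48 + 32 - 12 + 16 - 16) = (2*sqrt(5))*(-28) = -56*sqrt(5)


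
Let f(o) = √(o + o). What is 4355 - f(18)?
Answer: 4349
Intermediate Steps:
f(o) = √2*√o (f(o) = √(2*o) = √2*√o)
4355 - f(18) = 4355 - √2*√18 = 4355 - √2*3*√2 = 4355 - 1*6 = 4355 - 6 = 4349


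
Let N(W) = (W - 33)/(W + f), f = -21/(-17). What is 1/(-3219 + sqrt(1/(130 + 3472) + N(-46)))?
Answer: -2941223906/9467798140665 - sqrt(1473580588126)/9467798140665 ≈ -0.00031078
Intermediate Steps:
f = 21/17 (f = -21*(-1/17) = 21/17 ≈ 1.2353)
N(W) = (-33 + W)/(21/17 + W) (N(W) = (W - 33)/(W + 21/17) = (-33 + W)/(21/17 + W))
1/(-3219 + sqrt(1/(130 + 3472) + N(-46))) = 1/(-3219 + sqrt(1/(130 + 3472) + 17*(-33 - 46)/(21 + 17*(-46)))) = 1/(-3219 + sqrt(1/3602 + 17*(-79)/(21 - 782))) = 1/(-3219 + sqrt(1/3602 + 17*(-79)/(-761))) = 1/(-3219 + sqrt(1/3602 + 17*(-1/761)*(-79))) = 1/(-3219 + sqrt(1/3602 + 1343/761)) = 1/(-3219 + sqrt(4838247/2741122)) = 1/(-3219 + 3*sqrt(1473580588126)/2741122)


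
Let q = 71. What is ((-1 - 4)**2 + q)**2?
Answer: 9216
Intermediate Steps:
((-1 - 4)**2 + q)**2 = ((-1 - 4)**2 + 71)**2 = ((-5)**2 + 71)**2 = (25 + 71)**2 = 96**2 = 9216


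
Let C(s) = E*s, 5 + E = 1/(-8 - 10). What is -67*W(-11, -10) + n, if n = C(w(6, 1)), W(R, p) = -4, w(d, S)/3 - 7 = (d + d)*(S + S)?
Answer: -1213/6 ≈ -202.17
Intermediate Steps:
E = -91/18 (E = -5 + 1/(-8 - 10) = -5 + 1/(-18) = -5 - 1/18 = -91/18 ≈ -5.0556)
w(d, S) = 21 + 12*S*d (w(d, S) = 21 + 3*((d + d)*(S + S)) = 21 + 3*((2*d)*(2*S)) = 21 + 3*(4*S*d) = 21 + 12*S*d)
C(s) = -91*s/18
n = -2821/6 (n = -91*(21 + 12*1*6)/18 = -91*(21 + 72)/18 = -91/18*93 = -2821/6 ≈ -470.17)
-67*W(-11, -10) + n = -67*(-4) - 2821/6 = 268 - 2821/6 = -1213/6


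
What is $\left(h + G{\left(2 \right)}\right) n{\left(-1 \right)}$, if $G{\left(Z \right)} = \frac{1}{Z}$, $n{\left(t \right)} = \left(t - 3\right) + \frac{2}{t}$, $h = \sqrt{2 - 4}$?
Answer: $-3 - 6 i \sqrt{2} \approx -3.0 - 8.4853 i$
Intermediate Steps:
$h = i \sqrt{2}$ ($h = \sqrt{-2} = i \sqrt{2} \approx 1.4142 i$)
$n{\left(t \right)} = -3 + t + \frac{2}{t}$ ($n{\left(t \right)} = \left(-3 + t\right) + \frac{2}{t} = -3 + t + \frac{2}{t}$)
$\left(h + G{\left(2 \right)}\right) n{\left(-1 \right)} = \left(i \sqrt{2} + \frac{1}{2}\right) \left(-3 - 1 + \frac{2}{-1}\right) = \left(i \sqrt{2} + \frac{1}{2}\right) \left(-3 - 1 + 2 \left(-1\right)\right) = \left(\frac{1}{2} + i \sqrt{2}\right) \left(-3 - 1 - 2\right) = \left(\frac{1}{2} + i \sqrt{2}\right) \left(-6\right) = -3 - 6 i \sqrt{2}$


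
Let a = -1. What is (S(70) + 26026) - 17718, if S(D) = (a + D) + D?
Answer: 8447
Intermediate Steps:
S(D) = -1 + 2*D (S(D) = (-1 + D) + D = -1 + 2*D)
(S(70) + 26026) - 17718 = ((-1 + 2*70) + 26026) - 17718 = ((-1 + 140) + 26026) - 17718 = (139 + 26026) - 17718 = 26165 - 17718 = 8447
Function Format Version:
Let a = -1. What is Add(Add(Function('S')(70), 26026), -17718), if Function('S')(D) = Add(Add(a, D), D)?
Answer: 8447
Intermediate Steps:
Function('S')(D) = Add(-1, Mul(2, D)) (Function('S')(D) = Add(Add(-1, D), D) = Add(-1, Mul(2, D)))
Add(Add(Function('S')(70), 26026), -17718) = Add(Add(Add(-1, Mul(2, 70)), 26026), -17718) = Add(Add(Add(-1, 140), 26026), -17718) = Add(Add(139, 26026), -17718) = Add(26165, -17718) = 8447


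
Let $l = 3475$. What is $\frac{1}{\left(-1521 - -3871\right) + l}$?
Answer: $\frac{1}{5825} \approx 0.00017167$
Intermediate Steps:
$\frac{1}{\left(-1521 - -3871\right) + l} = \frac{1}{\left(-1521 - -3871\right) + 3475} = \frac{1}{\left(-1521 + 3871\right) + 3475} = \frac{1}{2350 + 3475} = \frac{1}{5825}$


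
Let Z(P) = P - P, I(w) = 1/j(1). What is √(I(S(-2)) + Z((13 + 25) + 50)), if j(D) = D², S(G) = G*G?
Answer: 1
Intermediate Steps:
S(G) = G²
I(w) = 1 (I(w) = 1/(1²) = 1/1 = 1)
Z(P) = 0
√(I(S(-2)) + Z((13 + 25) + 50)) = √(1 + 0) = √1 = 1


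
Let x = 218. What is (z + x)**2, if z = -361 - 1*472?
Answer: 378225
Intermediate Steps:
z = -833 (z = -361 - 472 = -833)
(z + x)**2 = (-833 + 218)**2 = (-615)**2 = 378225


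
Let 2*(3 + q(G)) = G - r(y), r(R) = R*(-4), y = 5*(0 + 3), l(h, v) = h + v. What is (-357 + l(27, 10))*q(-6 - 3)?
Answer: -7200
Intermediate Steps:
y = 15 (y = 5*3 = 15)
r(R) = -4*R
q(G) = 27 + G/2 (q(G) = -3 + (G - (-4)*15)/2 = -3 + (G - 1*(-60))/2 = -3 + (G + 60)/2 = -3 + (60 + G)/2 = -3 + (30 + G/2) = 27 + G/2)
(-357 + l(27, 10))*q(-6 - 3) = (-357 + (27 + 10))*(27 + (-6 - 3)/2) = (-357 + 37)*(27 + (-6 - 1*3)/2) = -320*(27 + (-6 - 3)/2) = -320*(27 + (1/2)*(-9)) = -320*(27 - 9/2) = -320*45/2 = -7200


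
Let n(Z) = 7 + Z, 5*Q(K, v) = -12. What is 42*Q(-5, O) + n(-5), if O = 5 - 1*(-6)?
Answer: -494/5 ≈ -98.800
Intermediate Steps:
O = 11 (O = 5 + 6 = 11)
Q(K, v) = -12/5 (Q(K, v) = (⅕)*(-12) = -12/5)
42*Q(-5, O) + n(-5) = 42*(-12/5) + (7 - 5) = -504/5 + 2 = -494/5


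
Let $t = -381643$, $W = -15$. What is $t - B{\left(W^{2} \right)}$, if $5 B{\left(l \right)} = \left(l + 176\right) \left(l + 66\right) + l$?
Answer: $- \frac{2025131}{5} \approx -4.0503 \cdot 10^{5}$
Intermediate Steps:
$B{\left(l \right)} = \frac{l}{5} + \frac{\left(66 + l\right) \left(176 + l\right)}{5}$ ($B{\left(l \right)} = \frac{\left(l + 176\right) \left(l + 66\right) + l}{5} = \frac{\left(176 + l\right) \left(66 + l\right) + l}{5} = \frac{\left(66 + l\right) \left(176 + l\right) + l}{5} = \frac{l + \left(66 + l\right) \left(176 + l\right)}{5} = \frac{l}{5} + \frac{\left(66 + l\right) \left(176 + l\right)}{5}$)
$t - B{\left(W^{2} \right)} = -381643 - \left(\frac{11616}{5} + \frac{\left(\left(-15\right)^{2}\right)^{2}}{5} + \frac{243 \left(-15\right)^{2}}{5}\right) = -381643 - \left(\frac{11616}{5} + \frac{225^{2}}{5} + \frac{243}{5} \cdot 225\right) = -381643 - \left(\frac{11616}{5} + \frac{1}{5} \cdot 50625 + 10935\right) = -381643 - \left(\frac{11616}{5} + 10125 + 10935\right) = -381643 - \frac{116916}{5} = - \frac{2025131}{5}$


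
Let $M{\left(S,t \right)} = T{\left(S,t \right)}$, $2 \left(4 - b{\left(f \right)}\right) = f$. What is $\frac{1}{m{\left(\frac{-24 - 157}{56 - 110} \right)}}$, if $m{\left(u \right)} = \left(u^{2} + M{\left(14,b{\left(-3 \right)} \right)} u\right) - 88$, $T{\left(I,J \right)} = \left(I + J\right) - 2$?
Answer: $- \frac{1458}{26401} \approx -0.055225$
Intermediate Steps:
$b{\left(f \right)} = 4 - \frac{f}{2}$
$T{\left(I,J \right)} = -2 + I + J$
$M{\left(S,t \right)} = -2 + S + t$
$m{\left(u \right)} = -88 + u^{2} + \frac{35 u}{2}$ ($m{\left(u \right)} = \left(u^{2} + \left(-2 + 14 + \left(4 - - \frac{3}{2}\right)\right) u\right) - 88 = \left(u^{2} + \left(-2 + 14 + \left(4 + \frac{3}{2}\right)\right) u\right) - 88 = \left(u^{2} + \left(-2 + 14 + \frac{11}{2}\right) u\right) - 88 = \left(u^{2} + \frac{35 u}{2}\right) - 88 = -88 + u^{2} + \frac{35 u}{2}$)
$\frac{1}{m{\left(\frac{-24 - 157}{56 - 110} \right)}} = \frac{1}{-88 + \left(\frac{-24 - 157}{56 - 110}\right)^{2} + \frac{35 \frac{-24 - 157}{56 - 110}}{2}} = \frac{1}{-88 + \left(- \frac{181}{-54}\right)^{2} + \frac{35 \left(- \frac{181}{-54}\right)}{2}} = \frac{1}{-88 + \left(\left(-181\right) \left(- \frac{1}{54}\right)\right)^{2} + \frac{35 \left(\left(-181\right) \left(- \frac{1}{54}\right)\right)}{2}} = \frac{1}{-88 + \left(\frac{181}{54}\right)^{2} + \frac{35}{2} \cdot \frac{181}{54}} = \frac{1}{-88 + \frac{32761}{2916} + \frac{6335}{108}} = \frac{1}{- \frac{26401}{1458}} = - \frac{1458}{26401}$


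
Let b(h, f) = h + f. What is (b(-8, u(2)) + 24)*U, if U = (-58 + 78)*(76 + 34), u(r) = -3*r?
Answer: 22000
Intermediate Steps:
U = 2200 (U = 20*110 = 2200)
b(h, f) = f + h
(b(-8, u(2)) + 24)*U = ((-3*2 - 8) + 24)*2200 = ((-6 - 8) + 24)*2200 = (-14 + 24)*2200 = 10*2200 = 22000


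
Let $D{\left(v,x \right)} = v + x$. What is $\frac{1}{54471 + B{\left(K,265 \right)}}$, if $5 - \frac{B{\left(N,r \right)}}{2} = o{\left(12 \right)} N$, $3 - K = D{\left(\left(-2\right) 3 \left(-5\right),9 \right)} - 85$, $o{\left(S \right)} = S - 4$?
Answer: $\frac{1}{53697} \approx 1.8623 \cdot 10^{-5}$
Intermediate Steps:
$o{\left(S \right)} = -4 + S$
$K = 49$ ($K = 3 - \left(\left(\left(-2\right) 3 \left(-5\right) + 9\right) - 85\right) = 3 - \left(\left(\left(-6\right) \left(-5\right) + 9\right) - 85\right) = 3 - \left(\left(30 + 9\right) - 85\right) = 3 - \left(39 - 85\right) = 3 - -46 = 3 + 46 = 49$)
$B{\left(N,r \right)} = 10 - 16 N$ ($B{\left(N,r \right)} = 10 - 2 \left(-4 + 12\right) N = 10 - 2 \cdot 8 N = 10 - 16 N$)
$\frac{1}{54471 + B{\left(K,265 \right)}} = \frac{1}{54471 + \left(10 - 784\right)} = \frac{1}{54471 - 774} = \frac{1}{53697}$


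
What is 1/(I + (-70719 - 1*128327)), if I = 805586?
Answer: 1/606540 ≈ 1.6487e-6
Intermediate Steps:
1/(I + (-70719 - 1*128327)) = 1/(805586 + (-70719 - 1*128327)) = 1/(805586 + (-70719 - 128327)) = 1/(805586 - 199046) = 1/606540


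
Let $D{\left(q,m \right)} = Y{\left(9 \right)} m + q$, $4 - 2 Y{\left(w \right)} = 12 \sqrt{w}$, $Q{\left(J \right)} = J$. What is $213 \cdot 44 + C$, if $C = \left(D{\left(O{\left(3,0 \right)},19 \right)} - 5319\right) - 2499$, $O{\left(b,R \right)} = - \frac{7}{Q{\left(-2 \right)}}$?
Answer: $\frac{2507}{2} \approx 1253.5$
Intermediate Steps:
$Y{\left(w \right)} = 2 - 6 \sqrt{w}$ ($Y{\left(w \right)} = 2 - \frac{12 \sqrt{w}}{2} = 2 - 6 \sqrt{w}$)
$O{\left(b,R \right)} = \frac{7}{2}$ ($O{\left(b,R \right)} = - \frac{7}{-2} = \left(-7\right) \left(- \frac{1}{2}\right) = \frac{7}{2}$)
$D{\left(q,m \right)} = q - 16 m$ ($D{\left(q,m \right)} = \left(2 - 6 \sqrt{9}\right) m + q = \left(2 - 18\right) m + q = - 16 m + q = q - 16 m$)
$C = - \frac{16237}{2}$ ($C = \left(\left(\frac{7}{2} - 304\right) - 5319\right) - 2499 = \left(- \frac{601}{2} - 5319\right) - 2499 = - \frac{11239}{2} - 2499 = - \frac{16237}{2} \approx -8118.5$)
$213 \cdot 44 + C = 213 \cdot 44 - \frac{16237}{2} = 9372 - \frac{16237}{2} = \frac{2507}{2}$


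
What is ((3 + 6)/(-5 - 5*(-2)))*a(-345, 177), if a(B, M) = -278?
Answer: -2502/5 ≈ -500.40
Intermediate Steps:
((3 + 6)/(-5 - 5*(-2)))*a(-345, 177) = ((3 + 6)/(-5 - 5*(-2)))*(-278) = (9/(-5 + 10))*(-278) = (9/5)*(-278) = -2502/5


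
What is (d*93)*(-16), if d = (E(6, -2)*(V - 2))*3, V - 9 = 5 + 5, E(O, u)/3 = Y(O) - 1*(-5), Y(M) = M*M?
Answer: -9334224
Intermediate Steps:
Y(M) = M**2
E(O, u) = 15 + 3*O**2 (E(O, u) = 3*(O**2 - 1*(-5)) = 3*(O**2 + 5) = 3*(5 + O**2) = 15 + 3*O**2)
V = 19 (V = 9 + (5 + 5) = 9 + 10 = 19)
d = 6273 (d = ((15 + 3*6**2)*(19 - 2))*3 = ((15 + 3*36)*17)*3 = ((15 + 108)*17)*3 = (123*17)*3 = 2091*3 = 6273)
(d*93)*(-16) = (6273*93)*(-16) = 583389*(-16) = -9334224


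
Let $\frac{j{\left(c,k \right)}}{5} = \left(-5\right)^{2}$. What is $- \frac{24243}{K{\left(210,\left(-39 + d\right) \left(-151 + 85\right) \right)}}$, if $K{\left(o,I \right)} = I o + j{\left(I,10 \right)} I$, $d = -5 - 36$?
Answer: $- \frac{8081}{589600} \approx -0.013706$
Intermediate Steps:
$d = -41$ ($d = -5 - 36 = -41$)
$j{\left(c,k \right)} = 125$ ($j{\left(c,k \right)} = 5 \left(-5\right)^{2} = 5 \cdot 25 = 125$)
$K{\left(o,I \right)} = 125 I + I o$ ($K{\left(o,I \right)} = I o + 125 I = 125 I + I o$)
$- \frac{24243}{K{\left(210,\left(-39 + d\right) \left(-151 + 85\right) \right)}} = - \frac{24243}{\left(-39 - 41\right) \left(-151 + 85\right) \left(125 + 210\right)} = - \frac{24243}{\left(-80\right) \left(-66\right) 335} = - \frac{24243}{5280 \cdot 335} = - \frac{24243}{1768800} = \left(-24243\right) \frac{1}{1768800} = - \frac{8081}{589600}$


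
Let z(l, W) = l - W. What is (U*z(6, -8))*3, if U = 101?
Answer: 4242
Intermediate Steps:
(U*z(6, -8))*3 = (101*(6 - 1*(-8)))*3 = (101*(6 + 8))*3 = (101*14)*3 = 1414*3 = 4242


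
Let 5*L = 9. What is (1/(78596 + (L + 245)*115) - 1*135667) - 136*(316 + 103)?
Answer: -20609418677/106978 ≈ -1.9265e+5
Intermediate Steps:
L = 9/5 (L = (⅕)*9 = 9/5 ≈ 1.8000)
(1/(78596 + (L + 245)*115) - 1*135667) - 136*(316 + 103) = (1/(78596 + (9/5 + 245)*115) - 1*135667) - 136*(316 + 103) = (1/(78596 + (1234/5)*115) - 135667) - 136*419 = (1/(78596 + 28382) - 135667) - 1*56984 = (1/106978 - 135667) - 56984 = -14513384325/106978 - 56984 = -20609418677/106978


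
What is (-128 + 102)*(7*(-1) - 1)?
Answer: 208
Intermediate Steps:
(-128 + 102)*(7*(-1) - 1) = -26*(-7 - 1) = -26*(-8) = 208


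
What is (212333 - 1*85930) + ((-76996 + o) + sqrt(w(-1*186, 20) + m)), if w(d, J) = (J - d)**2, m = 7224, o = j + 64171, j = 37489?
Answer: 151067 + 2*sqrt(12415) ≈ 1.5129e+5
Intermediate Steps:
o = 101660 (o = 37489 + 64171 = 101660)
(212333 - 1*85930) + ((-76996 + o) + sqrt(w(-1*186, 20) + m)) = (212333 - 1*85930) + ((-76996 + 101660) + sqrt((20 - (-1)*186)**2 + 7224)) = (212333 - 85930) + (24664 + sqrt((20 - 1*(-186))**2 + 7224)) = 126403 + (24664 + sqrt((20 + 186)**2 + 7224)) = 126403 + (24664 + sqrt(206**2 + 7224)) = 126403 + (24664 + sqrt(42436 + 7224)) = 126403 + (24664 + sqrt(49660)) = 126403 + (24664 + 2*sqrt(12415)) = 151067 + 2*sqrt(12415)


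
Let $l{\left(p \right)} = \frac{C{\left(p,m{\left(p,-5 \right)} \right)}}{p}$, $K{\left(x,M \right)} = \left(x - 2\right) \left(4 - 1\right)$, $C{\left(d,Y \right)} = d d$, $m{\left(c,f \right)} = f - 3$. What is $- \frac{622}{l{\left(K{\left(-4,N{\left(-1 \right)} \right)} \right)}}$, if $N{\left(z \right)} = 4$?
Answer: $\frac{311}{9} \approx 34.556$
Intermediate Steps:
$m{\left(c,f \right)} = -3 + f$
$C{\left(d,Y \right)} = d^{2}$
$K{\left(x,M \right)} = -6 + 3 x$ ($K{\left(x,M \right)} = \left(-2 + x\right) 3 = -6 + 3 x$)
$l{\left(p \right)} = p$ ($l{\left(p \right)} = \frac{p^{2}}{p} = p$)
$- \frac{622}{l{\left(K{\left(-4,N{\left(-1 \right)} \right)} \right)}} = - \frac{622}{-6 + 3 \left(-4\right)} = - \frac{622}{-6 - 12} = - \frac{622}{-18} = \left(-622\right) \left(- \frac{1}{18}\right) = \frac{311}{9}$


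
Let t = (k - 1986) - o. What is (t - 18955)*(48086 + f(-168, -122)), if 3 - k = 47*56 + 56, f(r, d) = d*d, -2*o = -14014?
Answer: -1928960010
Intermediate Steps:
o = 7007 (o = -½*(-14014) = 7007)
f(r, d) = d²
k = -2685 (k = 3 - (47*56 + 56) = 3 - (2632 + 56) = 3 - 1*2688 = 3 - 2688 = -2685)
t = -11678 (t = (-2685 - 1986) - 1*7007 = -4671 - 7007 = -11678)
(t - 18955)*(48086 + f(-168, -122)) = (-11678 - 18955)*(48086 + (-122)²) = -30633*(48086 + 14884) = -30633*62970 = -1928960010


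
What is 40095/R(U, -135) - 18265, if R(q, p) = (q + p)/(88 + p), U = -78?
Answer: -668660/71 ≈ -9417.8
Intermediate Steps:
R(q, p) = (p + q)/(88 + p)
40095/R(U, -135) - 18265 = 40095/(((-135 - 78)/(88 - 135))) - 18265 = 40095/((-213/(-47))) - 18265 = 40095/((-1/47*(-213))) - 18265 = 40095/(213/47) - 18265 = 40095*(47/213) - 18265 = 628155/71 - 18265 = -668660/71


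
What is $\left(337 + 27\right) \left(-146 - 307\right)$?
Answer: $-164892$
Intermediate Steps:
$\left(337 + 27\right) \left(-146 - 307\right) = 364 \left(-453\right) = -164892$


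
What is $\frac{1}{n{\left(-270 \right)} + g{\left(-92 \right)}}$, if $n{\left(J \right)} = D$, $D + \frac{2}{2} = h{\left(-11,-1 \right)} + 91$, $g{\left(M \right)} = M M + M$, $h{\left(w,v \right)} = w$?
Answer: $\frac{1}{8451} \approx 0.00011833$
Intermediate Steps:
$g{\left(M \right)} = M + M^{2}$ ($g{\left(M \right)} = M^{2} + M = M + M^{2}$)
$D = 79$ ($D = -1 + \left(-11 + 91\right) = -1 + 80 = 79$)
$n{\left(J \right)} = 79$
$\frac{1}{n{\left(-270 \right)} + g{\left(-92 \right)}} = \frac{1}{79 - 92 \left(1 - 92\right)} = \frac{1}{79 - -8372} = \frac{1}{79 + 8372} = \frac{1}{8451}$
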